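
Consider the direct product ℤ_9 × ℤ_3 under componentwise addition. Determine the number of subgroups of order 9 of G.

|G| = 27 and 9 | 27, so subgroups of order 9 are possible by Lagrange.
The subgroups of order 9 are: {(0,0), (0,1), (0,2), (3,0), (3,1), (3,2), (6,0), (6,1), (6,2)}; {(0,0), (1,0), (2,0), (3,0), (4,0), (5,0), (6,0), (7,0), (8,0)}; {(0,0), (1,1), (2,2), (3,0), (4,1), (5,2), (6,0), (7,1), (8,2)}; {(0,0), (1,2), (2,1), (3,0), (4,2), (5,1), (6,0), (7,2), (8,1)}.
So G has 4 subgroups of order 9.

4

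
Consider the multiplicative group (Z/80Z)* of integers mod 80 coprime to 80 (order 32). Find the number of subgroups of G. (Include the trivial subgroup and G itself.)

54

|G| = 32, so by Lagrange every subgroup order divides 32. Divisors: 1, 2, 4, 8, 16, 32.
Subgroups by order — order 1: 1; order 2: 7; order 4: 19; order 8: 19; order 16: 7; order 32: 1.
Total: 1 + 7 + 19 + 19 + 7 + 1 = 54.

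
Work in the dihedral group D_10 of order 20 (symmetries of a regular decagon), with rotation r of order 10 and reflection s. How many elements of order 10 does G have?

The elements of order 10 are: r, r^3, r^7, r^9.
That's 4.

4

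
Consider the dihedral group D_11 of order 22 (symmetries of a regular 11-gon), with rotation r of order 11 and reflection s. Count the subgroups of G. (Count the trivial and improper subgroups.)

14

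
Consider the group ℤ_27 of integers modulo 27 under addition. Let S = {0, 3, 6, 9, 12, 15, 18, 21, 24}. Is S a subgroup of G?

Yes

|S| = 9 divides |G| = 27, consistent with Lagrange.
S contains the identity, every element's inverse is in S, and S is closed under +: it is a subgroup.
In fact S = ⟨3⟩.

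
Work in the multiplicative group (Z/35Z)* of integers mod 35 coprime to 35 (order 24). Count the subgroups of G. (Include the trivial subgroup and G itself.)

|G| = 24, so by Lagrange every subgroup order divides 24. Divisors: 1, 2, 3, 4, 6, 8, 12, 24.
Subgroups by order — order 1: 1; order 2: 3; order 3: 1; order 4: 3; order 6: 3; order 8: 1; order 12: 3; order 24: 1.
Total: 1 + 3 + 1 + 3 + 3 + 1 + 3 + 1 = 16.

16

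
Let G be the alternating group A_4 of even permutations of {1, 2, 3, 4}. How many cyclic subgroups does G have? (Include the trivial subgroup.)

Group the elements of G by the cyclic subgroup they generate; each cyclic subgroup of order d accounts for φ(d) elements.
Cyclic subgroups by order — order 1: 1; order 2: 3; order 3: 4.
Total: 8.

8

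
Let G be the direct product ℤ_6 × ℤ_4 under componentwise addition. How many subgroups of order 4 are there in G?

|G| = 24 and 4 | 24, so subgroups of order 4 are possible by Lagrange.
The subgroups of order 4 are: {(0,0), (0,1), (0,2), (0,3)}; {(0,0), (0,2), (3,0), (3,2)}; {(0,0), (0,2), (3,1), (3,3)}.
So G has 3 subgroups of order 4.

3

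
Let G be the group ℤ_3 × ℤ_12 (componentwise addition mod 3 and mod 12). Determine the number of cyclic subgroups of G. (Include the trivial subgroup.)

15

A cyclic subgroup of order d is generated by each of its φ(d) elements of order d, so the cyclic subgroups of order d number (#elements of order d)/φ(d).
Cyclic subgroups by order — order 1: 1; order 2: 1; order 3: 4; order 4: 1; order 6: 4; order 12: 4.
Total: 15.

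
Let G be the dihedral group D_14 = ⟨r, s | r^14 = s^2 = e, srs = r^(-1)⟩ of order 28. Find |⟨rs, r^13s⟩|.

|⟨rs⟩| = 2 and |⟨r^13s⟩| = 2, so |H| is a multiple of lcm(2, 2) = 2 and divides |G| = 28.
Closing under the operation: H = {e, r^2, r^4, r^6, r^8, r^10, r^12, rs, r^3s, r^5s, r^7s, r^9s, r^11s, r^13s}, so |H| = 14.

14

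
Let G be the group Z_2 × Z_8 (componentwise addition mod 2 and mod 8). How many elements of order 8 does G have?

8

An element (a,b) has order lcm(ord(a), ord(b)); count pairs with lcm equal to 8.
Enumerating gives 8 such elements.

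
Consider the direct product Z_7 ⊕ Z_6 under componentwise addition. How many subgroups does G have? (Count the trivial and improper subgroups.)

8

|G| = 42, so by Lagrange every subgroup order divides 42. Divisors: 1, 2, 3, 6, 7, 14, 21, 42.
Subgroups by order — order 1: 1; order 2: 1; order 3: 1; order 6: 1; order 7: 1; order 14: 1; order 21: 1; order 42: 1.
Total: 1 + 1 + 1 + 1 + 1 + 1 + 1 + 1 = 8.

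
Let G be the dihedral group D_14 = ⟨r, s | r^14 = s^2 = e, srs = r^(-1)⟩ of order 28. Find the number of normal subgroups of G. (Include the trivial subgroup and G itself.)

7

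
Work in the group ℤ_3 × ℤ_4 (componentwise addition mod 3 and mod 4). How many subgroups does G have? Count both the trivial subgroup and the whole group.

6

|G| = 12, so by Lagrange every subgroup order divides 12. Divisors: 1, 2, 3, 4, 6, 12.
Subgroups by order — order 1: 1; order 2: 1; order 3: 1; order 4: 1; order 6: 1; order 12: 1.
Total: 1 + 1 + 1 + 1 + 1 + 1 = 6.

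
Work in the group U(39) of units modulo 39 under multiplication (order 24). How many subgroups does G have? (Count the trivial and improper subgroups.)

16

|G| = 24, so by Lagrange every subgroup order divides 24. Divisors: 1, 2, 3, 4, 6, 8, 12, 24.
Subgroups by order — order 1: 1; order 2: 3; order 3: 1; order 4: 3; order 6: 3; order 8: 1; order 12: 3; order 24: 1.
Total: 1 + 3 + 1 + 3 + 3 + 1 + 3 + 1 = 16.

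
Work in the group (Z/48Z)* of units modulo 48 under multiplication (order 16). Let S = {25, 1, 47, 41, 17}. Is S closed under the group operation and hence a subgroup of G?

No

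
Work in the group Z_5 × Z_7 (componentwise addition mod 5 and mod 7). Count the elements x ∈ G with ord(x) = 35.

An element (a,b) has order lcm(ord(a), ord(b)); count pairs with lcm equal to 35.
Enumerating gives 24 such elements.

24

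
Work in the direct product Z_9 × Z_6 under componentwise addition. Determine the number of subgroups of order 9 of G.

|G| = 54 and 9 | 54, so subgroups of order 9 are possible by Lagrange.
The subgroups of order 9 are: {(0,0), (0,2), (0,4), (3,0), (3,2), (3,4), (6,0), (6,2), (6,4)}; {(0,0), (1,0), (2,0), (3,0), (4,0), (5,0), (6,0), (7,0), (8,0)}; {(0,0), (1,2), (2,4), (3,0), (4,2), (5,4), (6,0), (7,2), (8,4)}; {(0,0), (1,4), (2,2), (3,0), (4,4), (5,2), (6,0), (7,4), (8,2)}.
So G has 4 subgroups of order 9.

4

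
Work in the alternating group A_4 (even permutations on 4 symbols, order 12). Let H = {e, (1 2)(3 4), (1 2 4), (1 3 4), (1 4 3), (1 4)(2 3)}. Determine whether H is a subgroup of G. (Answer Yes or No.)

(1 2 4) ∈ H but its inverse (1 4 2) ∉ H, so H is not a subgroup.

No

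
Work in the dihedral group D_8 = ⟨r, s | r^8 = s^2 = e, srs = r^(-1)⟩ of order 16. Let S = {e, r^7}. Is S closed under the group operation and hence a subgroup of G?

r^7 ∈ S but its inverse r ∉ S, so S is not a subgroup.

No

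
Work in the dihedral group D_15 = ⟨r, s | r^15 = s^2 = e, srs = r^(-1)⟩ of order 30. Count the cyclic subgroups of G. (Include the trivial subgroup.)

19

A cyclic subgroup of order d is generated by each of its φ(d) elements of order d, so the cyclic subgroups of order d number (#elements of order d)/φ(d).
Cyclic subgroups by order — order 1: 1; order 2: 15; order 3: 1; order 5: 1; order 15: 1.
Total: 19.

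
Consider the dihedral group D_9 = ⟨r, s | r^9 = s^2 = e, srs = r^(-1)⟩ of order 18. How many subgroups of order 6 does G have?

|G| = 18 and 6 | 18, so subgroups of order 6 are possible by Lagrange.
The subgroups of order 6 are: {e, r^3, r^6, r^2s, r^5s, r^8s}; {e, r^3, r^6, s, r^3s, r^6s}; {e, r^3, r^6, rs, r^4s, r^7s}.
So G has 3 subgroups of order 6.

3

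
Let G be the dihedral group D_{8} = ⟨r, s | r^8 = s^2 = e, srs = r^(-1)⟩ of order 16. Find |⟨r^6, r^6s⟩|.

|⟨r^6⟩| = 4 and |⟨r^6s⟩| = 2, so |H| is a multiple of lcm(4, 2) = 4 and divides |G| = 16.
Closing under the operation: H = {e, r^2, r^4, r^6, s, r^2s, r^4s, r^6s}, so |H| = 8.

8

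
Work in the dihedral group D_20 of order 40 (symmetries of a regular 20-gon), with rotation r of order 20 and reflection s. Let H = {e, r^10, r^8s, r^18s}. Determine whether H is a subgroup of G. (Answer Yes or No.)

|H| = 4 divides |G| = 40, consistent with Lagrange.
H contains the identity, every element's inverse is in H, and H is closed under ·: it is a subgroup.

Yes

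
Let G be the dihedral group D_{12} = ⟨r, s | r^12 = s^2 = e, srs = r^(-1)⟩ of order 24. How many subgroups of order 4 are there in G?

|G| = 24 and 4 | 24, so subgroups of order 4 are possible by Lagrange.
The subgroups of order 4 are: {e, r^6, r^4s, r^10s}; {e, r^6, r^5s, r^11s}; {e, r^6, r^2s, r^8s}; {e, r^3, r^6, r^9}; … (7 in all).
So G has 7 subgroups of order 4.

7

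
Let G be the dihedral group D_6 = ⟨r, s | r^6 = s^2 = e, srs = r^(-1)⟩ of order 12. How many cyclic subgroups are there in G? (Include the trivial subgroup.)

A cyclic subgroup of order d is generated by each of its φ(d) elements of order d, so the cyclic subgroups of order d number (#elements of order d)/φ(d).
Cyclic subgroups by order — order 1: 1; order 2: 7; order 3: 1; order 6: 1.
Total: 10.

10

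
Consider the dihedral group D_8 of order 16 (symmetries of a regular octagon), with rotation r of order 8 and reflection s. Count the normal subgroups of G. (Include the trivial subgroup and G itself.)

G has 19 subgroups. Checking conjugation-invariance by order — order 1: 1/1 normal; order 2: 1/9 normal; order 4: 1/5 normal; order 8: 3/3 normal; order 16: 1/1 normal.
Total normal subgroups: 7.

7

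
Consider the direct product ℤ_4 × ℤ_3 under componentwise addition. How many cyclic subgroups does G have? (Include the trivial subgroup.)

6

A cyclic subgroup of order d is generated by each of its φ(d) elements of order d, so the cyclic subgroups of order d number (#elements of order d)/φ(d).
Cyclic subgroups by order — order 1: 1; order 2: 1; order 3: 1; order 4: 1; order 6: 1; order 12: 1.
Total: 6.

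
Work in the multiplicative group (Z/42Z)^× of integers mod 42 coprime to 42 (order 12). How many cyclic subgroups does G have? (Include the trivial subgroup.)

8

A cyclic subgroup of order d is generated by each of its φ(d) elements of order d, so the cyclic subgroups of order d number (#elements of order d)/φ(d).
Cyclic subgroups by order — order 1: 1; order 2: 3; order 3: 1; order 6: 3.
Total: 8.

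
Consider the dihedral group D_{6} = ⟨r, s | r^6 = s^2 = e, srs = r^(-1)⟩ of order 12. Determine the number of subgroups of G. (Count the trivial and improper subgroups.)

16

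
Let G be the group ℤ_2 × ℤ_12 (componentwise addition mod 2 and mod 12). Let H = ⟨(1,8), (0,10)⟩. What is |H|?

|⟨(1,8)⟩| = 6 and |⟨(0,10)⟩| = 6, so |H| is a multiple of lcm(6, 6) = 6 and divides |G| = 24.
Closing under the operation: H = {(0,0), (0,2), (0,4), (0,6), (0,8), (0,10), (1,0), (1,2), (1,4), (1,6), (1,8), (1,10)}, so |H| = 12.

12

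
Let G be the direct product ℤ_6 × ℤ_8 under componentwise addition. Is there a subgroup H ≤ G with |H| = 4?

4 | 48. A subgroup of order 4 is {(0,0), (0,2), (0,4), (0,6)}.

Yes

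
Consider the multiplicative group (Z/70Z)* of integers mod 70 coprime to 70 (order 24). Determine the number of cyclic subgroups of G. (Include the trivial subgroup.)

A cyclic subgroup of order d is generated by each of its φ(d) elements of order d, so the cyclic subgroups of order d number (#elements of order d)/φ(d).
Cyclic subgroups by order — order 1: 1; order 2: 3; order 3: 1; order 4: 2; order 6: 3; order 12: 2.
Total: 12.

12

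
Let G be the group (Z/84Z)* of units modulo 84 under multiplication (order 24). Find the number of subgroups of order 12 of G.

|G| = 24 and 12 | 24, so subgroups of order 12 are possible by Lagrange.
The subgroups of order 12 are: {1, 11, 13, 23, 25, 37, 47, 59, 61, 71, 73, 83}; {1, 5, 11, 17, 19, 23, 25, 31, 37, 41, 55, 71}; {1, 11, 23, 25, 29, 37, 43, 53, 65, 67, 71, 79}; {1, 5, 13, 17, 25, 29, 37, 41, 53, 61, 65, 73}; … (7 in all).
So G has 7 subgroups of order 12.

7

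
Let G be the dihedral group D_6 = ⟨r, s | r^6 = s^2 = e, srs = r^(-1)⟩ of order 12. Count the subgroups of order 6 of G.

|G| = 12 and 6 | 12, so subgroups of order 6 are possible by Lagrange.
The subgroups of order 6 are: {e, r, r^2, r^3, r^4, r^5}; {e, r^2, r^4, s, r^2s, r^4s}; {e, r^2, r^4, rs, r^3s, r^5s}.
So G has 3 subgroups of order 6.

3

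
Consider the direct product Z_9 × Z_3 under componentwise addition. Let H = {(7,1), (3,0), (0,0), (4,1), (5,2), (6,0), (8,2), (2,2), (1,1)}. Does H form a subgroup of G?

|H| = 9 divides |G| = 27, consistent with Lagrange.
H contains the identity, every element's inverse is in H, and H is closed under +: it is a subgroup.
In fact H = ⟨(7,1)⟩.

Yes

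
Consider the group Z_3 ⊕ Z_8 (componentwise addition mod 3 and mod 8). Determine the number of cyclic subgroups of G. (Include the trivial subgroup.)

A cyclic subgroup of order d is generated by each of its φ(d) elements of order d, so the cyclic subgroups of order d number (#elements of order d)/φ(d).
Cyclic subgroups by order — order 1: 1; order 2: 1; order 3: 1; order 4: 1; order 6: 1; order 8: 1; order 12: 1; order 24: 1.
Total: 8.

8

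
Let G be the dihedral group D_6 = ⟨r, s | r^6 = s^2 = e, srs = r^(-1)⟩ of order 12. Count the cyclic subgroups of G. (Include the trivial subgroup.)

10

Group the elements of G by the cyclic subgroup they generate; each cyclic subgroup of order d accounts for φ(d) elements.
Cyclic subgroups by order — order 1: 1; order 2: 7; order 3: 1; order 6: 1.
Total: 10.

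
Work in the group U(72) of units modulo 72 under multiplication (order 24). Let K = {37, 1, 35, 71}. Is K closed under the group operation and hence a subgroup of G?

Yes

|K| = 4 divides |G| = 24, consistent with Lagrange.
K contains the identity, every element's inverse is in K, and K is closed under ·: it is a subgroup.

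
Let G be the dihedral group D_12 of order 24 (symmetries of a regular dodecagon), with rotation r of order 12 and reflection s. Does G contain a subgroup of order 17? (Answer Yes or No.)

17 does not divide |G| = 24, so by Lagrange no subgroup of order 17 exists.

No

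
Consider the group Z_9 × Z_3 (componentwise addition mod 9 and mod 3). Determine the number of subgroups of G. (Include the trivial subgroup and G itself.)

10

|G| = 27, so by Lagrange every subgroup order divides 27. Divisors: 1, 3, 9, 27.
Subgroups by order — order 1: 1; order 3: 4; order 9: 4; order 27: 1.
Total: 1 + 4 + 4 + 1 = 10.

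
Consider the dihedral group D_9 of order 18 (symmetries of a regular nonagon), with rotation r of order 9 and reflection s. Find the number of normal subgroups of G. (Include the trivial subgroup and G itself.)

4

G has 16 subgroups. Checking conjugation-invariance by order — order 1: 1/1 normal; order 2: 0/9 normal; order 3: 1/1 normal; order 6: 0/3 normal; order 9: 1/1 normal; order 18: 1/1 normal.
Total normal subgroups: 4.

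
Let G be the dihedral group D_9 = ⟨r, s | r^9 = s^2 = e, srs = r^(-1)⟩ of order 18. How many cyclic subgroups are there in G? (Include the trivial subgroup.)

12

A cyclic subgroup of order d is generated by each of its φ(d) elements of order d, so the cyclic subgroups of order d number (#elements of order d)/φ(d).
Cyclic subgroups by order — order 1: 1; order 2: 9; order 3: 1; order 9: 1.
Total: 12.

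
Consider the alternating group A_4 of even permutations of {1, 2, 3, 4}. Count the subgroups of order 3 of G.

|G| = 12 and 3 | 12, so subgroups of order 3 are possible by Lagrange.
The subgroups of order 3 are: {e, (1 2 3), (1 3 2)}; {e, (1 2 4), (1 4 2)}; {e, (1 3 4), (1 4 3)}; {e, (2 3 4), (2 4 3)}.
So G has 4 subgroups of order 3.

4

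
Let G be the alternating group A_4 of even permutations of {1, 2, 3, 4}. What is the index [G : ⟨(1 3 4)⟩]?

|⟨(1 3 4)⟩| = 3 and |G| = 12.
By Lagrange, [G : H] = |G|/|H| = 12/3 = 4.

4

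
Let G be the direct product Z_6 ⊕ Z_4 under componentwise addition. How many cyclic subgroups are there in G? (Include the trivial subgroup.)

12

A cyclic subgroup of order d is generated by each of its φ(d) elements of order d, so the cyclic subgroups of order d number (#elements of order d)/φ(d).
Cyclic subgroups by order — order 1: 1; order 2: 3; order 3: 1; order 4: 2; order 6: 3; order 12: 2.
Total: 12.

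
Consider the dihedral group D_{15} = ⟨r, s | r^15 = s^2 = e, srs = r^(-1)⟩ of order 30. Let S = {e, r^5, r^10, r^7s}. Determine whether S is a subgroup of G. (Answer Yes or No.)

No

|S| = 4 does not divide |G| = 30, so by Lagrange S is not a subgroup.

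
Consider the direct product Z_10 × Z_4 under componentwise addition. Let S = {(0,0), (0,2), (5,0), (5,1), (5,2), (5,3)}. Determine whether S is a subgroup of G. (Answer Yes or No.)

|S| = 6 does not divide |G| = 40, so by Lagrange S is not a subgroup.

No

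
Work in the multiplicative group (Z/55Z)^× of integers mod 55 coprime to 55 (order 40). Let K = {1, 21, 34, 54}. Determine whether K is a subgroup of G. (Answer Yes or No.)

|K| = 4 divides |G| = 40, consistent with Lagrange.
K contains the identity, every element's inverse is in K, and K is closed under ·: it is a subgroup.

Yes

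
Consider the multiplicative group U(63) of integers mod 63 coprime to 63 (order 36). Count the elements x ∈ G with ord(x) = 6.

24

Enumerating element orders in G gives 24 elements of order 6.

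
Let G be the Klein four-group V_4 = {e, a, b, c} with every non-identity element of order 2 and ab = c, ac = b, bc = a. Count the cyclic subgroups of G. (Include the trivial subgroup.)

Group the elements of G by the cyclic subgroup they generate; each cyclic subgroup of order d accounts for φ(d) elements.
Cyclic subgroups by order — order 1: 1; order 2: 3.
Total: 4.

4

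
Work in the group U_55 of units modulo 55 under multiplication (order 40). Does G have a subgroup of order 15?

No

15 does not divide |G| = 40, so by Lagrange no subgroup of order 15 exists.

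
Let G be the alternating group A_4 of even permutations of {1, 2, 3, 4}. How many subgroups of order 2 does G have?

3

|G| = 12 and 2 | 12, so subgroups of order 2 are possible by Lagrange.
The subgroups of order 2 are: {e, (1 2)(3 4)}; {e, (1 3)(2 4)}; {e, (1 4)(2 3)}.
So G has 3 subgroups of order 2.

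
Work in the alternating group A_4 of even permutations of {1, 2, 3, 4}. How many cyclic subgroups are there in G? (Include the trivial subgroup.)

Group the elements of G by the cyclic subgroup they generate; each cyclic subgroup of order d accounts for φ(d) elements.
Cyclic subgroups by order — order 1: 1; order 2: 3; order 3: 4.
Total: 8.

8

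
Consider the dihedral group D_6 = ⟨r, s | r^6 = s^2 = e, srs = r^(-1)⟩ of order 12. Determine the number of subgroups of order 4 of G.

3

|G| = 12 and 4 | 12, so subgroups of order 4 are possible by Lagrange.
The subgroups of order 4 are: {e, r^3, r^2s, r^5s}; {e, r^3, s, r^3s}; {e, r^3, rs, r^4s}.
So G has 3 subgroups of order 4.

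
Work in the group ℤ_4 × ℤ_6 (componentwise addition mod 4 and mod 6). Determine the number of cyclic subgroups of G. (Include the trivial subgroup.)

12

A cyclic subgroup of order d is generated by each of its φ(d) elements of order d, so the cyclic subgroups of order d number (#elements of order d)/φ(d).
Cyclic subgroups by order — order 1: 1; order 2: 3; order 3: 1; order 4: 2; order 6: 3; order 12: 2.
Total: 12.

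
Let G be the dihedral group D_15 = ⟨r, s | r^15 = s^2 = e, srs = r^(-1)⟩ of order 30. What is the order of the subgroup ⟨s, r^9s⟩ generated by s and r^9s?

|⟨s⟩| = 2 and |⟨r^9s⟩| = 2, so |H| is a multiple of lcm(2, 2) = 2 and divides |G| = 30.
Closing under the operation: H = {e, r^3, r^6, r^9, r^12, s, r^3s, r^6s, r^9s, r^12s}, so |H| = 10.

10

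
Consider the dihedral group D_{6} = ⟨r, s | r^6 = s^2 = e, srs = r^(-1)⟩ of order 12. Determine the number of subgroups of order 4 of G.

3

|G| = 12 and 4 | 12, so subgroups of order 4 are possible by Lagrange.
The subgroups of order 4 are: {e, r^3, r^2s, r^5s}; {e, r^3, s, r^3s}; {e, r^3, rs, r^4s}.
So G has 3 subgroups of order 4.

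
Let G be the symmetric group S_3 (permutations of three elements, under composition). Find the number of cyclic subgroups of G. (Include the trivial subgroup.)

5

A cyclic subgroup of order d is generated by each of its φ(d) elements of order d, so the cyclic subgroups of order d number (#elements of order d)/φ(d).
Cyclic subgroups by order — order 1: 1; order 2: 3; order 3: 1.
Total: 5.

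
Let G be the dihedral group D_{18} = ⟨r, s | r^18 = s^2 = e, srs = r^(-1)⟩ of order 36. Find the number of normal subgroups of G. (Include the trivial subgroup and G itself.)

G has 45 subgroups. Checking conjugation-invariance by order — order 1: 1/1 normal; order 2: 1/19 normal; order 3: 1/1 normal; order 4: 0/9 normal; order 6: 1/7 normal; order 9: 1/1 normal; order 12: 0/3 normal; order 18: 3/3 normal; order 36: 1/1 normal.
Total normal subgroups: 9.

9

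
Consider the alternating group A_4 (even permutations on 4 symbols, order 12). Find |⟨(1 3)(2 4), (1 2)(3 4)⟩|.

4

|⟨(1 3)(2 4)⟩| = 2 and |⟨(1 2)(3 4)⟩| = 2, so |H| is a multiple of lcm(2, 2) = 2 and divides |G| = 12.
Closing under the operation: H = {e, (1 2)(3 4), (1 3)(2 4), (1 4)(2 3)}, so |H| = 4.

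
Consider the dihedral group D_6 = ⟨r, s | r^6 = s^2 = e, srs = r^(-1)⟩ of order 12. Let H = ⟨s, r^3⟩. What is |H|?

4

|⟨s⟩| = 2 and |⟨r^3⟩| = 2, so |H| is a multiple of lcm(2, 2) = 2 and divides |G| = 12.
Closing under the operation: H = {e, r^3, s, r^3s}, so |H| = 4.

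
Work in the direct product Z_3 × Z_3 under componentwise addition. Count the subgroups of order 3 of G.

4

|G| = 9 and 3 | 9, so subgroups of order 3 are possible by Lagrange.
The subgroups of order 3 are: {(0,0), (0,1), (0,2)}; {(0,0), (1,0), (2,0)}; {(0,0), (1,1), (2,2)}; {(0,0), (1,2), (2,1)}.
So G has 4 subgroups of order 3.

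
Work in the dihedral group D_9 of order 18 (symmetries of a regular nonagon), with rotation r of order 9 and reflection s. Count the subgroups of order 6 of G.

3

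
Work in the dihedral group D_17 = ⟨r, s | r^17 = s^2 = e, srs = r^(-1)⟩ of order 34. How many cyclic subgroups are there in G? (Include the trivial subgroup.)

Each element a generates a cyclic subgroup ⟨a⟩; distinct elements may generate the same one (a cyclic group of order d has φ(d) generators).
Cyclic subgroups by order — order 1: 1; order 2: 17; order 17: 1.
Total: 19.

19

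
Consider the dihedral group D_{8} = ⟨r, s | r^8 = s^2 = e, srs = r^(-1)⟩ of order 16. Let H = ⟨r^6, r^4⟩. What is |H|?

4

|⟨r^6⟩| = 4 and |⟨r^4⟩| = 2, so |H| is a multiple of lcm(4, 2) = 4 and divides |G| = 16.
Closing under the operation: H = {e, r^2, r^4, r^6}, so |H| = 4.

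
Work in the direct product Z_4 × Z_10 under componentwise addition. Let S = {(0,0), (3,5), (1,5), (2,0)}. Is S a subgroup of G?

Yes

|S| = 4 divides |G| = 40, consistent with Lagrange.
S contains the identity, every element's inverse is in S, and S is closed under +: it is a subgroup.
In fact S = ⟨(1,5)⟩.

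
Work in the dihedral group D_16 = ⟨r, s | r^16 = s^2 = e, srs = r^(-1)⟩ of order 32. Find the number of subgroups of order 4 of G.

9

|G| = 32 and 4 | 32, so subgroups of order 4 are possible by Lagrange.
The subgroups of order 4 are: {e, r^8, r^2s, r^10s}; {e, r^8, r^3s, r^11s}; {e, r^4, r^8, r^12}; {e, r^8, r^4s, r^12s}; … (9 in all).
So G has 9 subgroups of order 4.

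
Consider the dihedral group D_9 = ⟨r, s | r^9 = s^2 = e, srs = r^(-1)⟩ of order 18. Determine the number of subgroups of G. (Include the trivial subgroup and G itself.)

16

|G| = 18, so by Lagrange every subgroup order divides 18. Divisors: 1, 2, 3, 6, 9, 18.
Subgroups by order — order 1: 1; order 2: 9; order 3: 1; order 6: 3; order 9: 1; order 18: 1.
Total: 1 + 9 + 1 + 3 + 1 + 1 = 16.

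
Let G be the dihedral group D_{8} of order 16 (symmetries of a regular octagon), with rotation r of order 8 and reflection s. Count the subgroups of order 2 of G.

|G| = 16 and 2 | 16, so subgroups of order 2 are possible by Lagrange.
The subgroups of order 2 are: {e, r^2s}; {e, r^3s}; {e, r^4}; {e, r^4s}; … (9 in all).
So G has 9 subgroups of order 2.

9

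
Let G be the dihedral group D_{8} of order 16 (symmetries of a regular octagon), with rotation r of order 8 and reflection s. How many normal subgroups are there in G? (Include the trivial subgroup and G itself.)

G has 19 subgroups. Checking conjugation-invariance by order — order 1: 1/1 normal; order 2: 1/9 normal; order 4: 1/5 normal; order 8: 3/3 normal; order 16: 1/1 normal.
Total normal subgroups: 7.

7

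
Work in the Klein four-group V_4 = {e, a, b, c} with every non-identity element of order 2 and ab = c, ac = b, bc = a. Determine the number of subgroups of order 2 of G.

3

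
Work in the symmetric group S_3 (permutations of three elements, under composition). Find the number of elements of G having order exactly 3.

2

The elements of order 3 are: (1 2 3), (1 3 2).
That's 2.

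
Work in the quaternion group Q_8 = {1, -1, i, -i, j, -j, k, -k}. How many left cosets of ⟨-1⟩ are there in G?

|⟨-1⟩| = 2 and |G| = 8.
By Lagrange, [G : H] = |G|/|H| = 8/2 = 4.

4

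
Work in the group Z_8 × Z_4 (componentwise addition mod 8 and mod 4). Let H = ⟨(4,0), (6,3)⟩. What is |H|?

|⟨(4,0)⟩| = 2 and |⟨(6,3)⟩| = 4, so |H| is a multiple of lcm(2, 4) = 4 and divides |G| = 32.
Closing under the operation: H = {(0,0), (0,2), (2,1), (2,3), (4,0), (4,2), (6,1), (6,3)}, so |H| = 8.

8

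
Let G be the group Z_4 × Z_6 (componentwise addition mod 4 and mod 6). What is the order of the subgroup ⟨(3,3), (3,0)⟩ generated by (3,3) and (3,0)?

|⟨(3,3)⟩| = 4 and |⟨(3,0)⟩| = 4, so |H| is a multiple of lcm(4, 4) = 4 and divides |G| = 24.
Closing under the operation: H = {(0,0), (0,3), (1,0), (1,3), (2,0), (2,3), (3,0), (3,3)}, so |H| = 8.

8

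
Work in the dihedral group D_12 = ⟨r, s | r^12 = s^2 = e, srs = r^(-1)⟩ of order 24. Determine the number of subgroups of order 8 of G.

|G| = 24 and 8 | 24, so subgroups of order 8 are possible by Lagrange.
The subgroups of order 8 are: {e, r^3, r^6, r^9, rs, r^4s, r^7s, r^10s}; {e, r^3, r^6, r^9, r^2s, r^5s, r^8s, r^11s}; {e, r^3, r^6, r^9, s, r^3s, r^6s, r^9s}.
So G has 3 subgroups of order 8.

3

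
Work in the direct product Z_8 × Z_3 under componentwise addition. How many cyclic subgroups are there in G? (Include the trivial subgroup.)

Each element a generates a cyclic subgroup ⟨a⟩; distinct elements may generate the same one (a cyclic group of order d has φ(d) generators).
Cyclic subgroups by order — order 1: 1; order 2: 1; order 3: 1; order 4: 1; order 6: 1; order 8: 1; order 12: 1; order 24: 1.
Total: 8.

8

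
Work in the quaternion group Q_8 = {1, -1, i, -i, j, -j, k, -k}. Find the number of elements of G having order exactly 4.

6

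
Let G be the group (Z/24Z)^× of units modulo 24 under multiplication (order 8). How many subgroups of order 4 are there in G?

7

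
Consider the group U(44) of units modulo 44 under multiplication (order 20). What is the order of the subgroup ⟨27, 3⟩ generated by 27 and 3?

|⟨27⟩| = 10 and |⟨3⟩| = 10, so |H| is a multiple of lcm(10, 10) = 10 and divides |G| = 20.
Closing under the operation: H = {1, 3, 5, 9, 15, 23, 25, 27, 31, 37}, so |H| = 10.

10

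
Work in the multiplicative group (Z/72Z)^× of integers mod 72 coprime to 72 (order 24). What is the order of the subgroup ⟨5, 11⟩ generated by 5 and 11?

12

|⟨5⟩| = 6 and |⟨11⟩| = 6, so |H| is a multiple of lcm(6, 6) = 6 and divides |G| = 24.
Closing under the operation: H = {1, 5, 7, 11, 25, 29, 31, 35, 49, 53, 55, 59}, so |H| = 12.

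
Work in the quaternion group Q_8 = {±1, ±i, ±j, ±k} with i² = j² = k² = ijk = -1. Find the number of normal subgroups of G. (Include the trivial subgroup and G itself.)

6

G has 6 subgroups. Checking conjugation-invariance by order — order 1: 1/1 normal; order 2: 1/1 normal; order 4: 3/3 normal; order 8: 1/1 normal.
Total normal subgroups: 6.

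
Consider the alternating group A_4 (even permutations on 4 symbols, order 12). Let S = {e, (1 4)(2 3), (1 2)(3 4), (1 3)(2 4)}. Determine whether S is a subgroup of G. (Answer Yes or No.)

Yes

|S| = 4 divides |G| = 12, consistent with Lagrange.
S contains the identity, every element's inverse is in S, and S is closed under ∘: it is a subgroup.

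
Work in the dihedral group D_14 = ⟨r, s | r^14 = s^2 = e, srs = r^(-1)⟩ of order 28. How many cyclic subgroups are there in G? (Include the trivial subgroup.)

18

Group the elements of G by the cyclic subgroup they generate; each cyclic subgroup of order d accounts for φ(d) elements.
Cyclic subgroups by order — order 1: 1; order 2: 15; order 7: 1; order 14: 1.
Total: 18.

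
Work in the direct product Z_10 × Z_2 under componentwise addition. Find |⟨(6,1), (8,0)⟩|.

|⟨(6,1)⟩| = 10 and |⟨(8,0)⟩| = 5, so |H| is a multiple of lcm(10, 5) = 10 and divides |G| = 20.
Closing under the operation: H = {(0,0), (0,1), (2,0), (2,1), (4,0), (4,1), (6,0), (6,1), (8,0), (8,1)}, so |H| = 10.

10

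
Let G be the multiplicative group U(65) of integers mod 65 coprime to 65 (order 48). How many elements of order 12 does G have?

24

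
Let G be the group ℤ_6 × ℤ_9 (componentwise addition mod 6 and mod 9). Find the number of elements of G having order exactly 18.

18

An element (a,b) has order lcm(ord(a), ord(b)); count pairs with lcm equal to 18.
Enumerating gives 18 such elements.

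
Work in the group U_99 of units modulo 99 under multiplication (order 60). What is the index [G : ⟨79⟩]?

2

|⟨79⟩| = 30 and |G| = 60.
By Lagrange, [G : H] = |G|/|H| = 60/30 = 2.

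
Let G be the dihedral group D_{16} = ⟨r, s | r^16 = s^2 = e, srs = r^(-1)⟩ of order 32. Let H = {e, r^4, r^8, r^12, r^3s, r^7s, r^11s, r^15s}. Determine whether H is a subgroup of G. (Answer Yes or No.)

Yes

|H| = 8 divides |G| = 32, consistent with Lagrange.
H contains the identity, every element's inverse is in H, and H is closed under ·: it is a subgroup.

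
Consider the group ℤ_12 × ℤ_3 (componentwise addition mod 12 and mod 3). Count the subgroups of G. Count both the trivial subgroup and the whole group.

18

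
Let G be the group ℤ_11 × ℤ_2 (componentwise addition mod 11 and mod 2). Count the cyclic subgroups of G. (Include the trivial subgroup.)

Group the elements of G by the cyclic subgroup they generate; each cyclic subgroup of order d accounts for φ(d) elements.
Cyclic subgroups by order — order 1: 1; order 2: 1; order 11: 1; order 22: 1.
Total: 4.

4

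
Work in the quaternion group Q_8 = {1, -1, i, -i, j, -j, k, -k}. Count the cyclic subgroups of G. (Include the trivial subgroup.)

5

Each element a generates a cyclic subgroup ⟨a⟩; distinct elements may generate the same one (a cyclic group of order d has φ(d) generators).
Cyclic subgroups by order — order 1: 1; order 2: 1; order 4: 3.
Total: 5.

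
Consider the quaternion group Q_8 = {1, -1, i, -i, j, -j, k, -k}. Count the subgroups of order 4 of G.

3

|G| = 8 and 4 | 8, so subgroups of order 4 are possible by Lagrange.
The subgroups of order 4 are: {1, -1, i, -i}; {1, -1, j, -j}; {1, -1, k, -k}.
So G has 3 subgroups of order 4.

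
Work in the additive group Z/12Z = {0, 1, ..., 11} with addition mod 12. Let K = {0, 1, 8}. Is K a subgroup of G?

No

8 ∈ K but its inverse 4 ∉ K, so K is not a subgroup.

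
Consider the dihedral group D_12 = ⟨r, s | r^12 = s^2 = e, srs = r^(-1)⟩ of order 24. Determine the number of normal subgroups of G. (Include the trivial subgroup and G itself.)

9

G has 34 subgroups. Checking conjugation-invariance by order — order 1: 1/1 normal; order 2: 1/13 normal; order 3: 1/1 normal; order 4: 1/7 normal; order 6: 1/5 normal; order 8: 0/3 normal; order 12: 3/3 normal; order 24: 1/1 normal.
Total normal subgroups: 9.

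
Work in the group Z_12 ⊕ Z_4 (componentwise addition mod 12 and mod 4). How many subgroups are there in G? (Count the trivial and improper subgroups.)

30

|G| = 48, so by Lagrange every subgroup order divides 48. Divisors: 1, 2, 3, 4, 6, 8, 12, 16, 24, 48.
Subgroups by order — order 1: 1; order 2: 3; order 3: 1; order 4: 7; order 6: 3; order 8: 3; order 12: 7; order 16: 1; order 24: 3; order 48: 1.
Total: 1 + 3 + 1 + 7 + 3 + 3 + 7 + 1 + 3 + 1 = 30.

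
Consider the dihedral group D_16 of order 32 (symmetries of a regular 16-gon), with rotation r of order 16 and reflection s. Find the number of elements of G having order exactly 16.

8

The elements of order 16 are: r, r^3, r^5, r^7, r^9, r^11, r^13, r^15.
That's 8.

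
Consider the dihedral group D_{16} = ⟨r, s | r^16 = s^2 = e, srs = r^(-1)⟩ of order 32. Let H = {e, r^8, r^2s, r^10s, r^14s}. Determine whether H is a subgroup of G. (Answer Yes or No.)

No

|H| = 5 does not divide |G| = 32, so by Lagrange H is not a subgroup.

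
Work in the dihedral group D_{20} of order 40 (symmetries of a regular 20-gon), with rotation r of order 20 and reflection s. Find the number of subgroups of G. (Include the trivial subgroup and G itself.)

|G| = 40, so by Lagrange every subgroup order divides 40. Divisors: 1, 2, 4, 5, 8, 10, 20, 40.
Subgroups by order — order 1: 1; order 2: 21; order 4: 11; order 5: 1; order 8: 5; order 10: 5; order 20: 3; order 40: 1.
Total: 1 + 21 + 11 + 1 + 5 + 5 + 3 + 1 = 48.

48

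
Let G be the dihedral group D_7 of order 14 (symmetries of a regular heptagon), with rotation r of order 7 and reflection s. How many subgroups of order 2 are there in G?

7

|G| = 14 and 2 | 14, so subgroups of order 2 are possible by Lagrange.
The subgroups of order 2 are: {e, r^2s}; {e, r^3s}; {e, r^4s}; {e, r^5s}; … (7 in all).
So G has 7 subgroups of order 2.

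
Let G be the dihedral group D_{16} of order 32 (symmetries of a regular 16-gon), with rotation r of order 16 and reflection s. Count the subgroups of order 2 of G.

17

|G| = 32 and 2 | 32, so subgroups of order 2 are possible by Lagrange.
The subgroups of order 2 are: {e, r^10s}; {e, r^11s}; {e, r^12s}; {e, r^13s}; … (17 in all).
So G has 17 subgroups of order 2.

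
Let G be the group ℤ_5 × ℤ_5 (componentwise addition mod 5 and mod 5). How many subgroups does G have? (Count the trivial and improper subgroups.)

|G| = 25, so by Lagrange every subgroup order divides 25. Divisors: 1, 5, 25.
Subgroups by order — order 1: 1; order 5: 6; order 25: 1.
Total: 1 + 6 + 1 = 8.

8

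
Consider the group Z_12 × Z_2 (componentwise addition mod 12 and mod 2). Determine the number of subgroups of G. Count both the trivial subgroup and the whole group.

16

|G| = 24, so by Lagrange every subgroup order divides 24. Divisors: 1, 2, 3, 4, 6, 8, 12, 24.
Subgroups by order — order 1: 1; order 2: 3; order 3: 1; order 4: 3; order 6: 3; order 8: 1; order 12: 3; order 24: 1.
Total: 1 + 3 + 1 + 3 + 3 + 1 + 3 + 1 = 16.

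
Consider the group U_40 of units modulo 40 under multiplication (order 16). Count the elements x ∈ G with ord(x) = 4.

The elements of order 4 are: 3, 7, 13, 17, 23, 27, 33, 37.
That's 8.

8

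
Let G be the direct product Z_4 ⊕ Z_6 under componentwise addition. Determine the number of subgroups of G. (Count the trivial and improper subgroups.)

|G| = 24, so by Lagrange every subgroup order divides 24. Divisors: 1, 2, 3, 4, 6, 8, 12, 24.
Subgroups by order — order 1: 1; order 2: 3; order 3: 1; order 4: 3; order 6: 3; order 8: 1; order 12: 3; order 24: 1.
Total: 1 + 3 + 1 + 3 + 3 + 1 + 3 + 1 = 16.

16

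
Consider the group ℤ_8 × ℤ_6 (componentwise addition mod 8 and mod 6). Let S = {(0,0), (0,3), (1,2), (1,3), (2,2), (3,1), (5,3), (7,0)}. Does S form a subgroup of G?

(1,2) ∈ S but its inverse (7,4) ∉ S, so S is not a subgroup.

No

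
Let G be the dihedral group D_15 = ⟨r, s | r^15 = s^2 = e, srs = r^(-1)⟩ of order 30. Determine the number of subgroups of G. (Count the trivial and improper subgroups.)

28

|G| = 30, so by Lagrange every subgroup order divides 30. Divisors: 1, 2, 3, 5, 6, 10, 15, 30.
Subgroups by order — order 1: 1; order 2: 15; order 3: 1; order 5: 1; order 6: 5; order 10: 3; order 15: 1; order 30: 1.
Total: 1 + 15 + 1 + 1 + 5 + 3 + 1 + 1 = 28.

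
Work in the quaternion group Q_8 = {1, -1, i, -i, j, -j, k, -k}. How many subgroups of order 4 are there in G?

3

|G| = 8 and 4 | 8, so subgroups of order 4 are possible by Lagrange.
The subgroups of order 4 are: {1, -1, i, -i}; {1, -1, j, -j}; {1, -1, k, -k}.
So G has 3 subgroups of order 4.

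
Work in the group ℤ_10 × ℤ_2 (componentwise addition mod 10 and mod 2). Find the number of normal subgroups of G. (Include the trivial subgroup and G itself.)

G is abelian, so every subgroup is normal.
G has 10 subgroups in total, hence 10 normal subgroups.

10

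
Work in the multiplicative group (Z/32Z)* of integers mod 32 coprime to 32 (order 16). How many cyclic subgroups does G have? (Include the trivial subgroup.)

8

Each element a generates a cyclic subgroup ⟨a⟩; distinct elements may generate the same one (a cyclic group of order d has φ(d) generators).
Cyclic subgroups by order — order 1: 1; order 2: 3; order 4: 2; order 8: 2.
Total: 8.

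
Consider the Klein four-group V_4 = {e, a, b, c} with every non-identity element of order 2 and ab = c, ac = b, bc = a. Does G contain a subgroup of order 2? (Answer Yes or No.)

2 | 4. A subgroup of order 2 is {e, a}.

Yes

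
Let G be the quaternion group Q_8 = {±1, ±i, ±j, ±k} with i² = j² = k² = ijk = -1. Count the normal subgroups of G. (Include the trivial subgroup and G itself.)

G has 6 subgroups. Checking conjugation-invariance by order — order 1: 1/1 normal; order 2: 1/1 normal; order 4: 3/3 normal; order 8: 1/1 normal.
Total normal subgroups: 6.

6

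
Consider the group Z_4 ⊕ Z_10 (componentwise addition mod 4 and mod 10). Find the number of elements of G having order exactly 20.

16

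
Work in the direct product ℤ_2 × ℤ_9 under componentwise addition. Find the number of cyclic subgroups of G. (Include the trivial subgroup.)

Group the elements of G by the cyclic subgroup they generate; each cyclic subgroup of order d accounts for φ(d) elements.
Cyclic subgroups by order — order 1: 1; order 2: 1; order 3: 1; order 6: 1; order 9: 1; order 18: 1.
Total: 6.

6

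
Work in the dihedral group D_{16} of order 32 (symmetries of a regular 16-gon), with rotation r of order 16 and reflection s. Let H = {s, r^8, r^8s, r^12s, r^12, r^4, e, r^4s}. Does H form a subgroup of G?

|H| = 8 divides |G| = 32, consistent with Lagrange.
H contains the identity, every element's inverse is in H, and H is closed under ·: it is a subgroup.

Yes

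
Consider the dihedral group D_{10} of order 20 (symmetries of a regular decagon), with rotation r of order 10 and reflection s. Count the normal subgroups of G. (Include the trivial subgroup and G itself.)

7

G has 22 subgroups. Checking conjugation-invariance by order — order 1: 1/1 normal; order 2: 1/11 normal; order 4: 0/5 normal; order 5: 1/1 normal; order 10: 3/3 normal; order 20: 1/1 normal.
Total normal subgroups: 7.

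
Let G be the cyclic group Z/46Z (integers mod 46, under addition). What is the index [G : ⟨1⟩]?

|⟨1⟩| = 46 and |G| = 46.
By Lagrange, [G : H] = |G|/|H| = 46/46 = 1.

1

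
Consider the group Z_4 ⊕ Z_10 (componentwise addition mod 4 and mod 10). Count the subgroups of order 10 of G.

|G| = 40 and 10 | 40, so subgroups of order 10 are possible by Lagrange.
The subgroups of order 10 are: {(0,0), (0,1), (0,2), (0,3), (0,4), (0,5), (0,6), (0,7), (0,8), (0,9)}; {(0,0), (0,2), (0,4), (0,6), (0,8), (2,0), (2,2), (2,4), (2,6), (2,8)}; {(0,0), (0,2), (0,4), (0,6), (0,8), (2,1), (2,3), (2,5), (2,7), (2,9)}.
So G has 3 subgroups of order 10.

3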